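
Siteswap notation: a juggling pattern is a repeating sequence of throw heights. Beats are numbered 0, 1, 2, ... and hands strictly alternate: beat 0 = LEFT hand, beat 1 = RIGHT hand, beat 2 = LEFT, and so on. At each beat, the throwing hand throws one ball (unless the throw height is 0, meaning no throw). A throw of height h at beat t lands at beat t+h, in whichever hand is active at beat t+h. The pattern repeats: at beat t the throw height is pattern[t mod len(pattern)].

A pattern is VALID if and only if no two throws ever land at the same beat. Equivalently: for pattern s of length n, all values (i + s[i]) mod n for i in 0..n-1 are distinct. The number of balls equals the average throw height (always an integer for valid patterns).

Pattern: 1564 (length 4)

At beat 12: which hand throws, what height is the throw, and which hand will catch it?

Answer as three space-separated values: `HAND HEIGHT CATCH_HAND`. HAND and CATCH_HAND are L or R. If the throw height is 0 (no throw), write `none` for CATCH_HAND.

Answer: L 1 R

Derivation:
Beat 12: 12 mod 2 = 0, so hand = L
Throw height = pattern[12 mod 4] = pattern[0] = 1
Lands at beat 12+1=13, 13 mod 2 = 1, so catch hand = R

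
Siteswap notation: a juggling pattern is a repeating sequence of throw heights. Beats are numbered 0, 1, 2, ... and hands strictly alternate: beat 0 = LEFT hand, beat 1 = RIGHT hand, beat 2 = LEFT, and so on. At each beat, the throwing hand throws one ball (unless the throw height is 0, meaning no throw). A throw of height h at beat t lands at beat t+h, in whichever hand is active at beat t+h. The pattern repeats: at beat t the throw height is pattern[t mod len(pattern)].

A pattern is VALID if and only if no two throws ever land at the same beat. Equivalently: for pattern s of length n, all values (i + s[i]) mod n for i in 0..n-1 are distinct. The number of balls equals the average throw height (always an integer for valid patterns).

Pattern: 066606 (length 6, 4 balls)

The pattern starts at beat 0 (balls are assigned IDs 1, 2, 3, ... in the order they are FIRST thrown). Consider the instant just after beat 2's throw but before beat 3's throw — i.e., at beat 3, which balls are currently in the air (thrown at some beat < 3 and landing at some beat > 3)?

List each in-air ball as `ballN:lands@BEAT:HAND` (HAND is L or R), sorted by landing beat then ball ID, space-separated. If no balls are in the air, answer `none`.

Answer: ball1:lands@7:R ball2:lands@8:L

Derivation:
Beat 1 (R): throw ball1 h=6 -> lands@7:R; in-air after throw: [b1@7:R]
Beat 2 (L): throw ball2 h=6 -> lands@8:L; in-air after throw: [b1@7:R b2@8:L]
Beat 3 (R): throw ball3 h=6 -> lands@9:R; in-air after throw: [b1@7:R b2@8:L b3@9:R]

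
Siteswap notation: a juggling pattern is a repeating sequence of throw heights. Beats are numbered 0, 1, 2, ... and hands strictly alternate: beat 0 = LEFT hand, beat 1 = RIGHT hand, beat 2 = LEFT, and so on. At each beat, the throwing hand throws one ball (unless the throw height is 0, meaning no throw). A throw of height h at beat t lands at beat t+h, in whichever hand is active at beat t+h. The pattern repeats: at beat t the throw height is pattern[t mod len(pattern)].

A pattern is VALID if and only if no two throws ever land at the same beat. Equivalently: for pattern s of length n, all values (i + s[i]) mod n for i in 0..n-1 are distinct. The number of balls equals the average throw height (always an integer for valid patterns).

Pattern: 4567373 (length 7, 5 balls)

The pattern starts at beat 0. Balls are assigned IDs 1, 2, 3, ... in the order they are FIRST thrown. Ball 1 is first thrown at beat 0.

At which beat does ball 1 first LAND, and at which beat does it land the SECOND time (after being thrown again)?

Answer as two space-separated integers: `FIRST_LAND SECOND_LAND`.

Answer: 4 7

Derivation:
Beat 0 (L): throw ball1 h=4 -> lands@4:L; in-air after throw: [b1@4:L]
Beat 1 (R): throw ball2 h=5 -> lands@6:L; in-air after throw: [b1@4:L b2@6:L]
Beat 2 (L): throw ball3 h=6 -> lands@8:L; in-air after throw: [b1@4:L b2@6:L b3@8:L]
Beat 3 (R): throw ball4 h=7 -> lands@10:L; in-air after throw: [b1@4:L b2@6:L b3@8:L b4@10:L]
Beat 4 (L): throw ball1 h=3 -> lands@7:R; in-air after throw: [b2@6:L b1@7:R b3@8:L b4@10:L]
Beat 5 (R): throw ball5 h=7 -> lands@12:L; in-air after throw: [b2@6:L b1@7:R b3@8:L b4@10:L b5@12:L]
Beat 6 (L): throw ball2 h=3 -> lands@9:R; in-air after throw: [b1@7:R b3@8:L b2@9:R b4@10:L b5@12:L]
Beat 7 (R): throw ball1 h=4 -> lands@11:R; in-air after throw: [b3@8:L b2@9:R b4@10:L b1@11:R b5@12:L]
Ball 1: thrown@0 h=4 -> first land @4; rethrown@4 h=3 -> second land @7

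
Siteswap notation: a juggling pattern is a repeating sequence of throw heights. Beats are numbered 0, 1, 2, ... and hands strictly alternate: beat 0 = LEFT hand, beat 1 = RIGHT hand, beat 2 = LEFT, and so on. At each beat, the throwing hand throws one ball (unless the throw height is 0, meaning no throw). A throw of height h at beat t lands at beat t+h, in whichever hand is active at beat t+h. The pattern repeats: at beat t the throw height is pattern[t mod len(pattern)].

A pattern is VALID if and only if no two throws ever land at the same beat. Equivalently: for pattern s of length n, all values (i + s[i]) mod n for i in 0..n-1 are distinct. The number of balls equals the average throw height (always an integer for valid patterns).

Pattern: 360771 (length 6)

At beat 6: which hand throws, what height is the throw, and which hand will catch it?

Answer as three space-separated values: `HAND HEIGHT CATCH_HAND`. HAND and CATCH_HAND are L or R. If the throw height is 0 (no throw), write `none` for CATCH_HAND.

Beat 6: 6 mod 2 = 0, so hand = L
Throw height = pattern[6 mod 6] = pattern[0] = 3
Lands at beat 6+3=9, 9 mod 2 = 1, so catch hand = R

Answer: L 3 R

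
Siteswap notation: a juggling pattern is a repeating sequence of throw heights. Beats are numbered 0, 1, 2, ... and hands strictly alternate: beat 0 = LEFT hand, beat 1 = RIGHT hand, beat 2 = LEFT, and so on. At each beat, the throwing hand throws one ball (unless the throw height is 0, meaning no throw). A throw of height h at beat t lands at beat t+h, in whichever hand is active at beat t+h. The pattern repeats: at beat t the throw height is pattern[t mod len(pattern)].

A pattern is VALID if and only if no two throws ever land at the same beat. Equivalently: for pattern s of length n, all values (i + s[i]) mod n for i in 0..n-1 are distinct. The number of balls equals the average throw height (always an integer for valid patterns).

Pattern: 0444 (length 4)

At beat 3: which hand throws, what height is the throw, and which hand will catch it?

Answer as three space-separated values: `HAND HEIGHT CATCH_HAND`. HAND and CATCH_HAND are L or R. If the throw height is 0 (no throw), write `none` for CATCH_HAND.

Beat 3: 3 mod 2 = 1, so hand = R
Throw height = pattern[3 mod 4] = pattern[3] = 4
Lands at beat 3+4=7, 7 mod 2 = 1, so catch hand = R

Answer: R 4 R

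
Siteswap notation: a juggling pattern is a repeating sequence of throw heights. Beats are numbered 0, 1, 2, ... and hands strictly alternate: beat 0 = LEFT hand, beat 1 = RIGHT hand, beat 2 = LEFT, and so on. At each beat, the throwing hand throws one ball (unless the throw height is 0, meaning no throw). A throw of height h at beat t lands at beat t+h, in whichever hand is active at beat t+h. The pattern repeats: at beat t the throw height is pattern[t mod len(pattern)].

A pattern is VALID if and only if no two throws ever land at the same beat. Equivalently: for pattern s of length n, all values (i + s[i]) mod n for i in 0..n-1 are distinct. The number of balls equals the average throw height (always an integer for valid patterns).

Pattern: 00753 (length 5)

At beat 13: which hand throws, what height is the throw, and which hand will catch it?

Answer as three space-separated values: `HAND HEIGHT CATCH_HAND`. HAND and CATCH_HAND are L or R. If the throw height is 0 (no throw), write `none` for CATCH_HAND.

Answer: R 5 L

Derivation:
Beat 13: 13 mod 2 = 1, so hand = R
Throw height = pattern[13 mod 5] = pattern[3] = 5
Lands at beat 13+5=18, 18 mod 2 = 0, so catch hand = L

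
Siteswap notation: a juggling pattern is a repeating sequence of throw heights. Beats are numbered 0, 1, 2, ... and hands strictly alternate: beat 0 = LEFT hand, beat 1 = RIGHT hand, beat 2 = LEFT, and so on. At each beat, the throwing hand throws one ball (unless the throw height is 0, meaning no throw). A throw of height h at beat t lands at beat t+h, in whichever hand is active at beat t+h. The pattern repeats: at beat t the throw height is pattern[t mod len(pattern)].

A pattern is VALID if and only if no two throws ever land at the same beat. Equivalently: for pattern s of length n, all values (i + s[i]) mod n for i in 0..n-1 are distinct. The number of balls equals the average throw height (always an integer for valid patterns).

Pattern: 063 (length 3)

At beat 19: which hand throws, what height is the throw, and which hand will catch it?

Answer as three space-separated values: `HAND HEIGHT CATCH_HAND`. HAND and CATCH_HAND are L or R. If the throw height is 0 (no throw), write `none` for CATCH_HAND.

Beat 19: 19 mod 2 = 1, so hand = R
Throw height = pattern[19 mod 3] = pattern[1] = 6
Lands at beat 19+6=25, 25 mod 2 = 1, so catch hand = R

Answer: R 6 R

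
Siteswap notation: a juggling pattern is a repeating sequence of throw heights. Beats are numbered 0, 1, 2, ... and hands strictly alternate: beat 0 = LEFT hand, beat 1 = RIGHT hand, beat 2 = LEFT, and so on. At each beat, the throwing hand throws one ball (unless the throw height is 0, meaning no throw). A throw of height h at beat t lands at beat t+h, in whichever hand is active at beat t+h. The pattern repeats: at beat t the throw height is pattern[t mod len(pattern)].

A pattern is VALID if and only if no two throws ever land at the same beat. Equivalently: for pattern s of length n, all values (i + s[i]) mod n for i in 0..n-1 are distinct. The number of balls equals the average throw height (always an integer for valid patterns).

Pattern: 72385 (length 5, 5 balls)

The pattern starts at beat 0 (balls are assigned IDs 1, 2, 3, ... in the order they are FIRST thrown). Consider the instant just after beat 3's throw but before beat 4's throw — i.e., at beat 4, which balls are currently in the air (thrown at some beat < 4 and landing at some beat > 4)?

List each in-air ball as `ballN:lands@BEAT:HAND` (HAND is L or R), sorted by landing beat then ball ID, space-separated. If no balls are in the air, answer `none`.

Answer: ball3:lands@5:R ball1:lands@7:R ball2:lands@11:R

Derivation:
Beat 0 (L): throw ball1 h=7 -> lands@7:R; in-air after throw: [b1@7:R]
Beat 1 (R): throw ball2 h=2 -> lands@3:R; in-air after throw: [b2@3:R b1@7:R]
Beat 2 (L): throw ball3 h=3 -> lands@5:R; in-air after throw: [b2@3:R b3@5:R b1@7:R]
Beat 3 (R): throw ball2 h=8 -> lands@11:R; in-air after throw: [b3@5:R b1@7:R b2@11:R]
Beat 4 (L): throw ball4 h=5 -> lands@9:R; in-air after throw: [b3@5:R b1@7:R b4@9:R b2@11:R]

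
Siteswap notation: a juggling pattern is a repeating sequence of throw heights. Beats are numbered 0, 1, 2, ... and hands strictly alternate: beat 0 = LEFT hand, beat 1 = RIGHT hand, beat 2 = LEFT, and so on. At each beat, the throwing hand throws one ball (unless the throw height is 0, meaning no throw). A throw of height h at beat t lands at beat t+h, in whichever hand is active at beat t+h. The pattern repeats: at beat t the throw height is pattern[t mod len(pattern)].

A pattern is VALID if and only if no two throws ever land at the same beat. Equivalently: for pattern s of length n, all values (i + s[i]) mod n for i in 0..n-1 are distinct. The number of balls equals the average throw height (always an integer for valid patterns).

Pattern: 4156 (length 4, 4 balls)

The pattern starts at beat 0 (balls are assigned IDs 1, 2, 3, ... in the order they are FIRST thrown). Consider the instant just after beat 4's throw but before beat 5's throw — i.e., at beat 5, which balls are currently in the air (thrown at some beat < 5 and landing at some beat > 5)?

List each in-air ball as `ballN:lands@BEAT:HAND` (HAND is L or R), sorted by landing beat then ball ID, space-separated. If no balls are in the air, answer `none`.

Beat 0 (L): throw ball1 h=4 -> lands@4:L; in-air after throw: [b1@4:L]
Beat 1 (R): throw ball2 h=1 -> lands@2:L; in-air after throw: [b2@2:L b1@4:L]
Beat 2 (L): throw ball2 h=5 -> lands@7:R; in-air after throw: [b1@4:L b2@7:R]
Beat 3 (R): throw ball3 h=6 -> lands@9:R; in-air after throw: [b1@4:L b2@7:R b3@9:R]
Beat 4 (L): throw ball1 h=4 -> lands@8:L; in-air after throw: [b2@7:R b1@8:L b3@9:R]
Beat 5 (R): throw ball4 h=1 -> lands@6:L; in-air after throw: [b4@6:L b2@7:R b1@8:L b3@9:R]

Answer: ball2:lands@7:R ball1:lands@8:L ball3:lands@9:R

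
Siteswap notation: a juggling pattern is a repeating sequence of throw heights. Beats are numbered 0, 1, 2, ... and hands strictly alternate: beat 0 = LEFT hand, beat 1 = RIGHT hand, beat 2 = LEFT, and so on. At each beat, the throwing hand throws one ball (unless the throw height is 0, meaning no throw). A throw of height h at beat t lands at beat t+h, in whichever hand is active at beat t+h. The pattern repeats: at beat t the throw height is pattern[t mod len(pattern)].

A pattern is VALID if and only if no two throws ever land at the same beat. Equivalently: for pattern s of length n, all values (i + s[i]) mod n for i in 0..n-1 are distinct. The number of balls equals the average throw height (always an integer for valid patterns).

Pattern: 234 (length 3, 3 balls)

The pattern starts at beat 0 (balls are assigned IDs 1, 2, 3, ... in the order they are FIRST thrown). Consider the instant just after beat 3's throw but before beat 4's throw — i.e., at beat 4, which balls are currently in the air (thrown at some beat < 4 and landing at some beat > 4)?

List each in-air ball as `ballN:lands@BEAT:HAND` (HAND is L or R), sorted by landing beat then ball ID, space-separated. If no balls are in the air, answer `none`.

Beat 0 (L): throw ball1 h=2 -> lands@2:L; in-air after throw: [b1@2:L]
Beat 1 (R): throw ball2 h=3 -> lands@4:L; in-air after throw: [b1@2:L b2@4:L]
Beat 2 (L): throw ball1 h=4 -> lands@6:L; in-air after throw: [b2@4:L b1@6:L]
Beat 3 (R): throw ball3 h=2 -> lands@5:R; in-air after throw: [b2@4:L b3@5:R b1@6:L]
Beat 4 (L): throw ball2 h=3 -> lands@7:R; in-air after throw: [b3@5:R b1@6:L b2@7:R]

Answer: ball3:lands@5:R ball1:lands@6:L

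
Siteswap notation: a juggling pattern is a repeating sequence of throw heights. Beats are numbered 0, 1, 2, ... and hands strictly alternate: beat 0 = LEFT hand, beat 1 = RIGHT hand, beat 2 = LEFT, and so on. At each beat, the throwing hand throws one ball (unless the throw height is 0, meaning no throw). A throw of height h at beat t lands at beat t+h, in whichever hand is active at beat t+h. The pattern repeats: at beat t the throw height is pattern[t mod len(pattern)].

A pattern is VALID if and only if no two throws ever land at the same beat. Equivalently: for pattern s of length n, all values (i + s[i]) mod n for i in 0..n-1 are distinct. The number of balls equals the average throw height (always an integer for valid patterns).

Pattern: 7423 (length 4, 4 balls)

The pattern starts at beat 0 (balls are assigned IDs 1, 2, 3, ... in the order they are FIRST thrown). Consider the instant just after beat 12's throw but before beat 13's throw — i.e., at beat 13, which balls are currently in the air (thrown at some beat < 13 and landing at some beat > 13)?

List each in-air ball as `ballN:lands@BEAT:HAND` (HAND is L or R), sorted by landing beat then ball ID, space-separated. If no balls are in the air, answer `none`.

Beat 0 (L): throw ball1 h=7 -> lands@7:R; in-air after throw: [b1@7:R]
Beat 1 (R): throw ball2 h=4 -> lands@5:R; in-air after throw: [b2@5:R b1@7:R]
Beat 2 (L): throw ball3 h=2 -> lands@4:L; in-air after throw: [b3@4:L b2@5:R b1@7:R]
Beat 3 (R): throw ball4 h=3 -> lands@6:L; in-air after throw: [b3@4:L b2@5:R b4@6:L b1@7:R]
Beat 4 (L): throw ball3 h=7 -> lands@11:R; in-air after throw: [b2@5:R b4@6:L b1@7:R b3@11:R]
Beat 5 (R): throw ball2 h=4 -> lands@9:R; in-air after throw: [b4@6:L b1@7:R b2@9:R b3@11:R]
Beat 6 (L): throw ball4 h=2 -> lands@8:L; in-air after throw: [b1@7:R b4@8:L b2@9:R b3@11:R]
Beat 7 (R): throw ball1 h=3 -> lands@10:L; in-air after throw: [b4@8:L b2@9:R b1@10:L b3@11:R]
Beat 8 (L): throw ball4 h=7 -> lands@15:R; in-air after throw: [b2@9:R b1@10:L b3@11:R b4@15:R]
Beat 9 (R): throw ball2 h=4 -> lands@13:R; in-air after throw: [b1@10:L b3@11:R b2@13:R b4@15:R]
Beat 10 (L): throw ball1 h=2 -> lands@12:L; in-air after throw: [b3@11:R b1@12:L b2@13:R b4@15:R]
Beat 11 (R): throw ball3 h=3 -> lands@14:L; in-air after throw: [b1@12:L b2@13:R b3@14:L b4@15:R]
Beat 12 (L): throw ball1 h=7 -> lands@19:R; in-air after throw: [b2@13:R b3@14:L b4@15:R b1@19:R]
Beat 13 (R): throw ball2 h=4 -> lands@17:R; in-air after throw: [b3@14:L b4@15:R b2@17:R b1@19:R]

Answer: ball3:lands@14:L ball4:lands@15:R ball1:lands@19:R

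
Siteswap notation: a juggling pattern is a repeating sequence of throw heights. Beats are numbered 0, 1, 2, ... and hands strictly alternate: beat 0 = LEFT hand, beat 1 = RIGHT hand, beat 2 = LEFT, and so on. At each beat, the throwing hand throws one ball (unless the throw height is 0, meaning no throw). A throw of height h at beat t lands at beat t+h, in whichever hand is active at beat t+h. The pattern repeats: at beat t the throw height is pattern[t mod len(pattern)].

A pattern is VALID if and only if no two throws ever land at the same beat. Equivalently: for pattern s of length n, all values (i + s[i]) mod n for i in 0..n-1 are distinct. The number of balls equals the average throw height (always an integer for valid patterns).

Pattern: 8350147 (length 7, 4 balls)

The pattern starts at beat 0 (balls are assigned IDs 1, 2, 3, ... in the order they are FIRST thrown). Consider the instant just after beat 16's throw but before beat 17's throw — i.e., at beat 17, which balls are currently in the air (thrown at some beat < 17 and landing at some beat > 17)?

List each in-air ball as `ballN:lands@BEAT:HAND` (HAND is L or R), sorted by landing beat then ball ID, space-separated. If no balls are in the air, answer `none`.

Answer: ball3:lands@18:L ball4:lands@20:L ball1:lands@21:R ball2:lands@22:L

Derivation:
Beat 0 (L): throw ball1 h=8 -> lands@8:L; in-air after throw: [b1@8:L]
Beat 1 (R): throw ball2 h=3 -> lands@4:L; in-air after throw: [b2@4:L b1@8:L]
Beat 2 (L): throw ball3 h=5 -> lands@7:R; in-air after throw: [b2@4:L b3@7:R b1@8:L]
Beat 4 (L): throw ball2 h=1 -> lands@5:R; in-air after throw: [b2@5:R b3@7:R b1@8:L]
Beat 5 (R): throw ball2 h=4 -> lands@9:R; in-air after throw: [b3@7:R b1@8:L b2@9:R]
Beat 6 (L): throw ball4 h=7 -> lands@13:R; in-air after throw: [b3@7:R b1@8:L b2@9:R b4@13:R]
Beat 7 (R): throw ball3 h=8 -> lands@15:R; in-air after throw: [b1@8:L b2@9:R b4@13:R b3@15:R]
Beat 8 (L): throw ball1 h=3 -> lands@11:R; in-air after throw: [b2@9:R b1@11:R b4@13:R b3@15:R]
Beat 9 (R): throw ball2 h=5 -> lands@14:L; in-air after throw: [b1@11:R b4@13:R b2@14:L b3@15:R]
Beat 11 (R): throw ball1 h=1 -> lands@12:L; in-air after throw: [b1@12:L b4@13:R b2@14:L b3@15:R]
Beat 12 (L): throw ball1 h=4 -> lands@16:L; in-air after throw: [b4@13:R b2@14:L b3@15:R b1@16:L]
Beat 13 (R): throw ball4 h=7 -> lands@20:L; in-air after throw: [b2@14:L b3@15:R b1@16:L b4@20:L]
Beat 14 (L): throw ball2 h=8 -> lands@22:L; in-air after throw: [b3@15:R b1@16:L b4@20:L b2@22:L]
Beat 15 (R): throw ball3 h=3 -> lands@18:L; in-air after throw: [b1@16:L b3@18:L b4@20:L b2@22:L]
Beat 16 (L): throw ball1 h=5 -> lands@21:R; in-air after throw: [b3@18:L b4@20:L b1@21:R b2@22:L]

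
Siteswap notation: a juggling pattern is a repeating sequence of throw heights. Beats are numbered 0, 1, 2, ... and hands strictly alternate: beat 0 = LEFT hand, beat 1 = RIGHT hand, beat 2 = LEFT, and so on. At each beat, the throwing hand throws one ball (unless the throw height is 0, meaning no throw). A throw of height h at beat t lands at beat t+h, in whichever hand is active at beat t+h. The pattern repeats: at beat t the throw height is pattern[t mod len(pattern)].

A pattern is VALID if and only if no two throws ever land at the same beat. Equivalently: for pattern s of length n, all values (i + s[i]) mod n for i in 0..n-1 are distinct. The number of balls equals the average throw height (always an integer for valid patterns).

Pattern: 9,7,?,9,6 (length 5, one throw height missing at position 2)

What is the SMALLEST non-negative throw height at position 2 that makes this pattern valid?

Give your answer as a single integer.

Answer: 4

Derivation:
i=0: (0 + 9) mod 5 = 4
i=1: (1 + 7) mod 5 = 3
i=2: s[i]=? (unknown)
i=3: (3 + 9) mod 5 = 2
i=4: (4 + 6) mod 5 = 0
Known residues: [0, 2, 3, 4]; need a permutation of 0..4, so missing residue r = 1
Need (2 + s) mod 5 = 1; smallest s = (1 - 2) mod 5 = 4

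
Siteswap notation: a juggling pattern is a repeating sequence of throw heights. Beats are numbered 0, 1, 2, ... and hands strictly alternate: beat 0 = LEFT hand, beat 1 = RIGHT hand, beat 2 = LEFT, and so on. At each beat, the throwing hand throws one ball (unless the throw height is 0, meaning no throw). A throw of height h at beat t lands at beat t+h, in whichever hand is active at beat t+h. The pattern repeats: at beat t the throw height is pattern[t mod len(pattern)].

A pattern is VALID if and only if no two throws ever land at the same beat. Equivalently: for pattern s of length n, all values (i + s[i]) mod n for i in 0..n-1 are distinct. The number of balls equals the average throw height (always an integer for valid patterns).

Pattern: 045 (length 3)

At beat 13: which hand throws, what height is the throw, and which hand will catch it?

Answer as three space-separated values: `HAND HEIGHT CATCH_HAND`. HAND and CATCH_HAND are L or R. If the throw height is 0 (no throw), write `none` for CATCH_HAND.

Answer: R 4 R

Derivation:
Beat 13: 13 mod 2 = 1, so hand = R
Throw height = pattern[13 mod 3] = pattern[1] = 4
Lands at beat 13+4=17, 17 mod 2 = 1, so catch hand = R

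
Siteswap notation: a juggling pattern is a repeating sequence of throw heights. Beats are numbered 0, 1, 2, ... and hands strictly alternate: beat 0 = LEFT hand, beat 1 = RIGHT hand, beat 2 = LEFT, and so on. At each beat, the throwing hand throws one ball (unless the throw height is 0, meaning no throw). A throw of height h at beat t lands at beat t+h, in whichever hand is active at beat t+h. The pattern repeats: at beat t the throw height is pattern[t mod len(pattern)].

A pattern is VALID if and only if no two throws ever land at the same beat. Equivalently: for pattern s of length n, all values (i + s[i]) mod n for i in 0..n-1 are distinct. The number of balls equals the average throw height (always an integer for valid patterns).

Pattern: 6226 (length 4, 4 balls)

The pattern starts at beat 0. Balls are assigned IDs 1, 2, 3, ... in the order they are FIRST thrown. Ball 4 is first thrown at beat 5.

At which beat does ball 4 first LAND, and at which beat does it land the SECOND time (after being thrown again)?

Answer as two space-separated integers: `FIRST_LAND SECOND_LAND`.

Beat 0 (L): throw ball1 h=6 -> lands@6:L; in-air after throw: [b1@6:L]
Beat 1 (R): throw ball2 h=2 -> lands@3:R; in-air after throw: [b2@3:R b1@6:L]
Beat 2 (L): throw ball3 h=2 -> lands@4:L; in-air after throw: [b2@3:R b3@4:L b1@6:L]
Beat 3 (R): throw ball2 h=6 -> lands@9:R; in-air after throw: [b3@4:L b1@6:L b2@9:R]
Beat 4 (L): throw ball3 h=6 -> lands@10:L; in-air after throw: [b1@6:L b2@9:R b3@10:L]
Beat 5 (R): throw ball4 h=2 -> lands@7:R; in-air after throw: [b1@6:L b4@7:R b2@9:R b3@10:L]
Beat 6 (L): throw ball1 h=2 -> lands@8:L; in-air after throw: [b4@7:R b1@8:L b2@9:R b3@10:L]
Beat 7 (R): throw ball4 h=6 -> lands@13:R; in-air after throw: [b1@8:L b2@9:R b3@10:L b4@13:R]
Beat 8 (L): throw ball1 h=6 -> lands@14:L; in-air after throw: [b2@9:R b3@10:L b4@13:R b1@14:L]
Beat 9 (R): throw ball2 h=2 -> lands@11:R; in-air after throw: [b3@10:L b2@11:R b4@13:R b1@14:L]
Beat 10 (L): throw ball3 h=2 -> lands@12:L; in-air after throw: [b2@11:R b3@12:L b4@13:R b1@14:L]
Beat 11 (R): throw ball2 h=6 -> lands@17:R; in-air after throw: [b3@12:L b4@13:R b1@14:L b2@17:R]
Beat 12 (L): throw ball3 h=6 -> lands@18:L; in-air after throw: [b4@13:R b1@14:L b2@17:R b3@18:L]
Beat 13 (R): throw ball4 h=2 -> lands@15:R; in-air after throw: [b1@14:L b4@15:R b2@17:R b3@18:L]
Ball 4: thrown@5 h=2 -> first land @7; rethrown@7 h=6 -> second land @13

Answer: 7 13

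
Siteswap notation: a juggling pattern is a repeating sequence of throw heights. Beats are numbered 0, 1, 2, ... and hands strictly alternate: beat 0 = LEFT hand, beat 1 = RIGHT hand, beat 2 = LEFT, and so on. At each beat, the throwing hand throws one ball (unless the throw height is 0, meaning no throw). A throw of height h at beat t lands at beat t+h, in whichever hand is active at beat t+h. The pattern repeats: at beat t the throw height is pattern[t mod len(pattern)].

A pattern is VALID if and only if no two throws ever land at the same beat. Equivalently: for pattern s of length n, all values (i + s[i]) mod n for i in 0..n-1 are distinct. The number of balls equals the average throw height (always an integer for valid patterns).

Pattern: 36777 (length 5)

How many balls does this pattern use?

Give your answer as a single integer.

Answer: 6

Derivation:
Pattern = [3, 6, 7, 7, 7], length n = 5
  position 0: throw height = 3, running sum = 3
  position 1: throw height = 6, running sum = 9
  position 2: throw height = 7, running sum = 16
  position 3: throw height = 7, running sum = 23
  position 4: throw height = 7, running sum = 30
Total sum = 30; balls = sum / n = 30 / 5 = 6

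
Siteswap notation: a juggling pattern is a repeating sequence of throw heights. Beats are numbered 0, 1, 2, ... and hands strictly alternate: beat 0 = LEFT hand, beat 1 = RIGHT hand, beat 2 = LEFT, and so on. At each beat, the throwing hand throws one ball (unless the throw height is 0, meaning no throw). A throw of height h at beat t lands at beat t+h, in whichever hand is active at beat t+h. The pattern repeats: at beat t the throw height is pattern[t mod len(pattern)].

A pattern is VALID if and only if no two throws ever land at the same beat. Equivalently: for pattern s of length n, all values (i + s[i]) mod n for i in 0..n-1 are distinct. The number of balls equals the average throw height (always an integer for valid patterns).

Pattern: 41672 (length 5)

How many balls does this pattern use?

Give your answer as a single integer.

Pattern = [4, 1, 6, 7, 2], length n = 5
  position 0: throw height = 4, running sum = 4
  position 1: throw height = 1, running sum = 5
  position 2: throw height = 6, running sum = 11
  position 3: throw height = 7, running sum = 18
  position 4: throw height = 2, running sum = 20
Total sum = 20; balls = sum / n = 20 / 5 = 4

Answer: 4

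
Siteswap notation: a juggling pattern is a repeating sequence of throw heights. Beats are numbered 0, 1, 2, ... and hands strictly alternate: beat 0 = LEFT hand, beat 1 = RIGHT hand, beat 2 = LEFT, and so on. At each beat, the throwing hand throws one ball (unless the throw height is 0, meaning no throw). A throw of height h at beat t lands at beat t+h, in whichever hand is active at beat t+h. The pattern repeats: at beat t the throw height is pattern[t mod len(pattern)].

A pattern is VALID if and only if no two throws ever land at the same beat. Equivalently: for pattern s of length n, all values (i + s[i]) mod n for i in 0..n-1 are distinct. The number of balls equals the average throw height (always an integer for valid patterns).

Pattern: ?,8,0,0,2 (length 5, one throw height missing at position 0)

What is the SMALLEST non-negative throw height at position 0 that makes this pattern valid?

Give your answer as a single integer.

Answer: 0

Derivation:
i=0: s[i]=? (unknown)
i=1: (1 + 8) mod 5 = 4
i=2: (2 + 0) mod 5 = 2
i=3: (3 + 0) mod 5 = 3
i=4: (4 + 2) mod 5 = 1
Known residues: [1, 2, 3, 4]; need a permutation of 0..4, so missing residue r = 0
Need (0 + s) mod 5 = 0; smallest s = (0 - 0) mod 5 = 0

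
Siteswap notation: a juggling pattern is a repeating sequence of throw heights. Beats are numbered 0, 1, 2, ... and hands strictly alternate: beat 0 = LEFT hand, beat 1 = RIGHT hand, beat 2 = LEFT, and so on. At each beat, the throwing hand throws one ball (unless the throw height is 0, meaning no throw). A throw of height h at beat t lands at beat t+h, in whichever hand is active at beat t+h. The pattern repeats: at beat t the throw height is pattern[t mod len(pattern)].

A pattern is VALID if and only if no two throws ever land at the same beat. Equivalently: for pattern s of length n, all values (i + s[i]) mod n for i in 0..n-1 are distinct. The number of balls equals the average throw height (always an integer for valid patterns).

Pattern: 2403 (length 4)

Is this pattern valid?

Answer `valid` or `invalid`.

i=0: (i + s[i]) mod n = (0 + 2) mod 4 = 2
i=1: (i + s[i]) mod n = (1 + 4) mod 4 = 1
i=2: (i + s[i]) mod n = (2 + 0) mod 4 = 2
i=3: (i + s[i]) mod n = (3 + 3) mod 4 = 2
Residues: [2, 1, 2, 2], distinct: False

Answer: invalid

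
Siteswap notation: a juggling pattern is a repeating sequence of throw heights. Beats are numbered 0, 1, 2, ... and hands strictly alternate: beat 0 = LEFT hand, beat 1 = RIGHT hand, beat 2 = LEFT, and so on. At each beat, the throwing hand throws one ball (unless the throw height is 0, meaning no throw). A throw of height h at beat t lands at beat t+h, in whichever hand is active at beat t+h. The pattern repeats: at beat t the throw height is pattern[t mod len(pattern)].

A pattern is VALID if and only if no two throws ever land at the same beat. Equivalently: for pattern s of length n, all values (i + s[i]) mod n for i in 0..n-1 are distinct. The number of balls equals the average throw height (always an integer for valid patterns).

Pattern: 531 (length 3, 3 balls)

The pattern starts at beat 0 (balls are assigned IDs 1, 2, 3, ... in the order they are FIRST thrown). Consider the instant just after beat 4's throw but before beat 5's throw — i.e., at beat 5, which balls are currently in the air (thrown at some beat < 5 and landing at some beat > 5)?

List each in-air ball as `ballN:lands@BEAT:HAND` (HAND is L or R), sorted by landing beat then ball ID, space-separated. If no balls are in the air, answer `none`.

Beat 0 (L): throw ball1 h=5 -> lands@5:R; in-air after throw: [b1@5:R]
Beat 1 (R): throw ball2 h=3 -> lands@4:L; in-air after throw: [b2@4:L b1@5:R]
Beat 2 (L): throw ball3 h=1 -> lands@3:R; in-air after throw: [b3@3:R b2@4:L b1@5:R]
Beat 3 (R): throw ball3 h=5 -> lands@8:L; in-air after throw: [b2@4:L b1@5:R b3@8:L]
Beat 4 (L): throw ball2 h=3 -> lands@7:R; in-air after throw: [b1@5:R b2@7:R b3@8:L]
Beat 5 (R): throw ball1 h=1 -> lands@6:L; in-air after throw: [b1@6:L b2@7:R b3@8:L]

Answer: ball2:lands@7:R ball3:lands@8:L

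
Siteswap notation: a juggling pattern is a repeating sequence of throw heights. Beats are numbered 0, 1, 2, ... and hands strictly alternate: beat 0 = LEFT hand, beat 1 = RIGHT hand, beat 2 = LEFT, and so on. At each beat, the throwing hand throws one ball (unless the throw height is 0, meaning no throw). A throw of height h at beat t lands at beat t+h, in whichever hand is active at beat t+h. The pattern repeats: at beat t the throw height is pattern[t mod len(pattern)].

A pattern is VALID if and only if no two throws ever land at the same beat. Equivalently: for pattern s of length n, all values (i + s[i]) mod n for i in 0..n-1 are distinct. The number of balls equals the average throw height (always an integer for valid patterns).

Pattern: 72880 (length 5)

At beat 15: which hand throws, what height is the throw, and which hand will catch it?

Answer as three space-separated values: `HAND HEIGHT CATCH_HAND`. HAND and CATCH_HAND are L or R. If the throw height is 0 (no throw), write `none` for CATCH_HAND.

Beat 15: 15 mod 2 = 1, so hand = R
Throw height = pattern[15 mod 5] = pattern[0] = 7
Lands at beat 15+7=22, 22 mod 2 = 0, so catch hand = L

Answer: R 7 L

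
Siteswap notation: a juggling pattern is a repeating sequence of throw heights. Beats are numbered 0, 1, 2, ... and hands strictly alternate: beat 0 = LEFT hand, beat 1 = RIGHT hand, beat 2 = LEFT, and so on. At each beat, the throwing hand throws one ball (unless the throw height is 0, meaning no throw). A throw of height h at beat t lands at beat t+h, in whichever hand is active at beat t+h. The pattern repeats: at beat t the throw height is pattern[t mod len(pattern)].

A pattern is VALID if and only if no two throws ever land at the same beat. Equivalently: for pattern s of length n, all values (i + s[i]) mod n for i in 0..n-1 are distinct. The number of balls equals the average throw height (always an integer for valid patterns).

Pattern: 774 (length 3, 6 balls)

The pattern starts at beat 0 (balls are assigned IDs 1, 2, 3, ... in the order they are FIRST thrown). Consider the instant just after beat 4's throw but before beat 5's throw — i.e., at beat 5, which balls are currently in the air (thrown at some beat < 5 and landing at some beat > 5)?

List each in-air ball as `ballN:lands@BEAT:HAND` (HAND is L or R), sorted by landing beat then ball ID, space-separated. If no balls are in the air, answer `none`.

Beat 0 (L): throw ball1 h=7 -> lands@7:R; in-air after throw: [b1@7:R]
Beat 1 (R): throw ball2 h=7 -> lands@8:L; in-air after throw: [b1@7:R b2@8:L]
Beat 2 (L): throw ball3 h=4 -> lands@6:L; in-air after throw: [b3@6:L b1@7:R b2@8:L]
Beat 3 (R): throw ball4 h=7 -> lands@10:L; in-air after throw: [b3@6:L b1@7:R b2@8:L b4@10:L]
Beat 4 (L): throw ball5 h=7 -> lands@11:R; in-air after throw: [b3@6:L b1@7:R b2@8:L b4@10:L b5@11:R]
Beat 5 (R): throw ball6 h=4 -> lands@9:R; in-air after throw: [b3@6:L b1@7:R b2@8:L b6@9:R b4@10:L b5@11:R]

Answer: ball3:lands@6:L ball1:lands@7:R ball2:lands@8:L ball4:lands@10:L ball5:lands@11:R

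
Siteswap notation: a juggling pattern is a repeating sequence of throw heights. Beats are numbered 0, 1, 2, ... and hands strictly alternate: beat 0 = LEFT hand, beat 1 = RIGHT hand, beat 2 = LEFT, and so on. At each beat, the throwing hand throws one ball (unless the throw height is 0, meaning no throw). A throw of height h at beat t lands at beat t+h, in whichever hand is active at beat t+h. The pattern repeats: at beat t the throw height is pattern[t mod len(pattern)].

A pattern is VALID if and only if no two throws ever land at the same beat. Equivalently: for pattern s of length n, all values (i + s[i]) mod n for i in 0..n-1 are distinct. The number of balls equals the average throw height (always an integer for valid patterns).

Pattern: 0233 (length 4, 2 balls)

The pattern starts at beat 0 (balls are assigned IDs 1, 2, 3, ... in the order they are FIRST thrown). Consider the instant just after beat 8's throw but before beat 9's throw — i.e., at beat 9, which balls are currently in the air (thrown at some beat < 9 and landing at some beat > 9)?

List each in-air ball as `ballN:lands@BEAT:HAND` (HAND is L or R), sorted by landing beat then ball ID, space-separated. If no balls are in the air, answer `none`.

Beat 1 (R): throw ball1 h=2 -> lands@3:R; in-air after throw: [b1@3:R]
Beat 2 (L): throw ball2 h=3 -> lands@5:R; in-air after throw: [b1@3:R b2@5:R]
Beat 3 (R): throw ball1 h=3 -> lands@6:L; in-air after throw: [b2@5:R b1@6:L]
Beat 5 (R): throw ball2 h=2 -> lands@7:R; in-air after throw: [b1@6:L b2@7:R]
Beat 6 (L): throw ball1 h=3 -> lands@9:R; in-air after throw: [b2@7:R b1@9:R]
Beat 7 (R): throw ball2 h=3 -> lands@10:L; in-air after throw: [b1@9:R b2@10:L]
Beat 9 (R): throw ball1 h=2 -> lands@11:R; in-air after throw: [b2@10:L b1@11:R]

Answer: ball2:lands@10:L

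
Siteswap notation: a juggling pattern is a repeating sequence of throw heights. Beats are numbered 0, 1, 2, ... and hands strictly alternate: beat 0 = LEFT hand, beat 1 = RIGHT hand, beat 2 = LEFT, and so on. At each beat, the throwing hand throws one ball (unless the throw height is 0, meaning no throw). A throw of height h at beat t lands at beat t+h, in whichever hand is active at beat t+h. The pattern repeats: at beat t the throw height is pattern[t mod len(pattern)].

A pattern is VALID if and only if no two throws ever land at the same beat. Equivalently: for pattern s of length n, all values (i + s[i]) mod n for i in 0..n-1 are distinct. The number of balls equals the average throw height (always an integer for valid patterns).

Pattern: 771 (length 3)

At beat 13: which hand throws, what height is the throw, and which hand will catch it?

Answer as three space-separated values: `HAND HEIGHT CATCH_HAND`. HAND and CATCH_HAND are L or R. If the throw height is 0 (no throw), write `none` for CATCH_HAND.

Answer: R 7 L

Derivation:
Beat 13: 13 mod 2 = 1, so hand = R
Throw height = pattern[13 mod 3] = pattern[1] = 7
Lands at beat 13+7=20, 20 mod 2 = 0, so catch hand = L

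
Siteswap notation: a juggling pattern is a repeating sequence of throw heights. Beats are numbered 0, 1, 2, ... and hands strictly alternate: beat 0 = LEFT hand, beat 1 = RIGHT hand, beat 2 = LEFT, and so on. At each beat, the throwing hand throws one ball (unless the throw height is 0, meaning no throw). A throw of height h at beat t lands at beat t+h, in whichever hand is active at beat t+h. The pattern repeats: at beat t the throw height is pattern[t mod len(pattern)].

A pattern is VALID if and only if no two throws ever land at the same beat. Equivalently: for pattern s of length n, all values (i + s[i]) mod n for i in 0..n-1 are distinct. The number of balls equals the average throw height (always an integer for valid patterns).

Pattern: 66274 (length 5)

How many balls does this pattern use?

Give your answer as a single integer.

Answer: 5

Derivation:
Pattern = [6, 6, 2, 7, 4], length n = 5
  position 0: throw height = 6, running sum = 6
  position 1: throw height = 6, running sum = 12
  position 2: throw height = 2, running sum = 14
  position 3: throw height = 7, running sum = 21
  position 4: throw height = 4, running sum = 25
Total sum = 25; balls = sum / n = 25 / 5 = 5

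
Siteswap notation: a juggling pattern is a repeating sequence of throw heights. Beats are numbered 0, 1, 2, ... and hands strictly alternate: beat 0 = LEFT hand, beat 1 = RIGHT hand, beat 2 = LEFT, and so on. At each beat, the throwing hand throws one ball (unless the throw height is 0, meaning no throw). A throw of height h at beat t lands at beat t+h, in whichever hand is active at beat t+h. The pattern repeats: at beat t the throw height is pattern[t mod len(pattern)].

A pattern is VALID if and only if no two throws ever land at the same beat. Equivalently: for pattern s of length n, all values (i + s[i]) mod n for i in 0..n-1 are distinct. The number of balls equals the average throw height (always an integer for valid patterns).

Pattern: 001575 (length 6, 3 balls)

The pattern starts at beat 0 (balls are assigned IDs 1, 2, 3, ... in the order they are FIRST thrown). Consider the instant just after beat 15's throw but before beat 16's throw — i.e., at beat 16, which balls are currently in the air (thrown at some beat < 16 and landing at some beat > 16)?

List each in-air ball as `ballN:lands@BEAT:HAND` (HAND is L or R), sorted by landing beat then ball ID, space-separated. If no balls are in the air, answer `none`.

Beat 2 (L): throw ball1 h=1 -> lands@3:R; in-air after throw: [b1@3:R]
Beat 3 (R): throw ball1 h=5 -> lands@8:L; in-air after throw: [b1@8:L]
Beat 4 (L): throw ball2 h=7 -> lands@11:R; in-air after throw: [b1@8:L b2@11:R]
Beat 5 (R): throw ball3 h=5 -> lands@10:L; in-air after throw: [b1@8:L b3@10:L b2@11:R]
Beat 8 (L): throw ball1 h=1 -> lands@9:R; in-air after throw: [b1@9:R b3@10:L b2@11:R]
Beat 9 (R): throw ball1 h=5 -> lands@14:L; in-air after throw: [b3@10:L b2@11:R b1@14:L]
Beat 10 (L): throw ball3 h=7 -> lands@17:R; in-air after throw: [b2@11:R b1@14:L b3@17:R]
Beat 11 (R): throw ball2 h=5 -> lands@16:L; in-air after throw: [b1@14:L b2@16:L b3@17:R]
Beat 14 (L): throw ball1 h=1 -> lands@15:R; in-air after throw: [b1@15:R b2@16:L b3@17:R]
Beat 15 (R): throw ball1 h=5 -> lands@20:L; in-air after throw: [b2@16:L b3@17:R b1@20:L]
Beat 16 (L): throw ball2 h=7 -> lands@23:R; in-air after throw: [b3@17:R b1@20:L b2@23:R]

Answer: ball3:lands@17:R ball1:lands@20:L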